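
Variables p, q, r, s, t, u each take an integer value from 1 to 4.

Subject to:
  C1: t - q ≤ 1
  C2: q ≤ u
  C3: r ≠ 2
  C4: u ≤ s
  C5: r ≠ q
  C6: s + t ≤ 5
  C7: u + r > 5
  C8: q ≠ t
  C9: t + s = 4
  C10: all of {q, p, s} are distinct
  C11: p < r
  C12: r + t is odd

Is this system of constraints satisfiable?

Setting (p, q, r, s, t, u) = (1, 2, 4, 3, 1, 2) satisfies everything: constraint 1: t - q = -1; constraint 6: s + t = 4; constraint 7: u + r = 6, and the others follow.

Satisfiable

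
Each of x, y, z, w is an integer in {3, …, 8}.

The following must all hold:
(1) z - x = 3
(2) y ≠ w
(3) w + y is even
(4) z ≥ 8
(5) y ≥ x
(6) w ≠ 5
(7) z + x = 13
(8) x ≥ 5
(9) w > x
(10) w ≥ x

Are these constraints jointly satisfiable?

Satisfiable

Setting (x, y, z, w) = (5, 6, 8, 8) satisfies everything: constraint 1: z - x = 3; constraint 7: z + x = 13, and the others follow.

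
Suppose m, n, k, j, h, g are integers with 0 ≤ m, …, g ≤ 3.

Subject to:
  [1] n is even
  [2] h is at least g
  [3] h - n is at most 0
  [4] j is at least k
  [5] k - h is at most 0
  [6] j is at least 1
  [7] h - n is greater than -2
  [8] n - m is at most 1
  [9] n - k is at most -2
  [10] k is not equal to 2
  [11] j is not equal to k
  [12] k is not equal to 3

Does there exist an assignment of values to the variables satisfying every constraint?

Unsatisfiable

Constraints 3, 5, and 9 give k − n ≥ 2, n − h ≥ 0, h − k ≥ 0.
Adding all 3 inequalities: the left sides telescope to 0, and the right sides sum to 2 + 0 + 0 = 2. So 0 ≥ 2, which is false.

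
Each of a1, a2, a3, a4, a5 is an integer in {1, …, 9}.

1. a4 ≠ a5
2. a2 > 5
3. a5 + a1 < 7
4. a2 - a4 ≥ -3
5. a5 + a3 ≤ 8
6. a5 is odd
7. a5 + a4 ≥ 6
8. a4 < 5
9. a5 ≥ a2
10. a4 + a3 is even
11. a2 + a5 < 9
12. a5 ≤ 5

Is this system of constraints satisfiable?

From constraint 2: a2 ≥ 6. From constraints 9 and 12: a2 ≤ a5 and a5 ≤ 5, so a2 ≤ 5. But 5 < 6, so no value of a2 works.

Unsatisfiable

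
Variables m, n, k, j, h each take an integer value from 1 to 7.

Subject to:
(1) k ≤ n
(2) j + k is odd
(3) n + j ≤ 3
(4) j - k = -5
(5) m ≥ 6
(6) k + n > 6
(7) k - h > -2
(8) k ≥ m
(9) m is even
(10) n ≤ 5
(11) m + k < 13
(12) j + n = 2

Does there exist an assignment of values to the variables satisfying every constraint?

From constraints 5 and 8: k ≥ m and m ≥ 6, so k ≥ 6. From constraints 1 and 10: k ≤ n and n ≤ 5, so k ≤ 5. But 5 < 6, so no value of k works.

Unsatisfiable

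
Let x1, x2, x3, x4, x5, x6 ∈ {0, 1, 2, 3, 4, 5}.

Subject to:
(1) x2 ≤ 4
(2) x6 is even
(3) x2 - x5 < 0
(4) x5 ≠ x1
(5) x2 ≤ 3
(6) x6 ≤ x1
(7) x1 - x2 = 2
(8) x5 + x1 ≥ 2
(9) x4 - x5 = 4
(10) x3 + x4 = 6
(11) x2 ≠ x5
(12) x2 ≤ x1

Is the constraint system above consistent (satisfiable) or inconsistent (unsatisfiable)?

Satisfiable

The assignment x1 = 2, x2 = 0, x3 = 1, x4 = 5, x5 = 1, x6 = 0 works:
  constraint 3 holds since x2 - x5 = -1.
  constraint 7 holds since x1 - x2 = 2.
The rest check out directly.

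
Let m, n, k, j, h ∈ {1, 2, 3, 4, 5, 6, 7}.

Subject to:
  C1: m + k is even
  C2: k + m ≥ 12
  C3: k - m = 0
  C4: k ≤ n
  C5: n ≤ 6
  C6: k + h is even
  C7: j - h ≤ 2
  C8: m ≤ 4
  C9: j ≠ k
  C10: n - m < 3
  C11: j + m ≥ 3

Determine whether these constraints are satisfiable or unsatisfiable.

From constraints 4 and 5: k ≤ n ≤ 6. From constraint 8: m ≤ 4. Hence k + m ≤ 10. But constraint 2 requires k + m ≥ 12, and 12 > 10. Contradiction.

Unsatisfiable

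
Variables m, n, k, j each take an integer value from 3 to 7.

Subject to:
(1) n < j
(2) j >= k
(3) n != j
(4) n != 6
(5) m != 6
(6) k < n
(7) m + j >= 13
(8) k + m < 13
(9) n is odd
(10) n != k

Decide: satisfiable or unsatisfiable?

Setting (m, n, k, j) = (7, 5, 4, 7) satisfies everything: constraint 7: m + j = 14; constraint 8: k + m = 11, and the others follow.

Satisfiable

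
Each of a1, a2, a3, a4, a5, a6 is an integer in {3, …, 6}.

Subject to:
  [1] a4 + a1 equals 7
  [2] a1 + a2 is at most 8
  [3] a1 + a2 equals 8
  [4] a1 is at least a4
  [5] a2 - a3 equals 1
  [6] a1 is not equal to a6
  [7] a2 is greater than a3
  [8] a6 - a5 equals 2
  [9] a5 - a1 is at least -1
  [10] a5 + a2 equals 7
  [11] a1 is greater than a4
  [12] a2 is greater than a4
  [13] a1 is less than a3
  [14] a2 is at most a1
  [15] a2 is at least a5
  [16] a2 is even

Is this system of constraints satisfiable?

Unsatisfiable

Constraints 7, 13, and 14 give a3 < a2, a2 ≤ a1, a1 < a3. Chaining: a3 < a2 ≤ a1 < a3, which forces a3 < a3 — impossible.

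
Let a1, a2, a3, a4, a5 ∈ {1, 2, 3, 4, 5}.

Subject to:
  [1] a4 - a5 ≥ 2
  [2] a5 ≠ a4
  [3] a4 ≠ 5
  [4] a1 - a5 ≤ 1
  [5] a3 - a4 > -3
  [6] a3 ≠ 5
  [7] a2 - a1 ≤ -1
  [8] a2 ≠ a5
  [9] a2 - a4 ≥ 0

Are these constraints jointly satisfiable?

Constraints 1, 4, 7, and 9 give a2 − a4 ≥ 0, a4 − a5 ≥ 2, a5 − a1 ≥ -1, a1 − a2 ≥ 1.
Adding all 4 inequalities: the left sides telescope to 0, and the right sides sum to 0 + 2 + (-1) + 1 = 2. So 0 ≥ 2, which is false.

Unsatisfiable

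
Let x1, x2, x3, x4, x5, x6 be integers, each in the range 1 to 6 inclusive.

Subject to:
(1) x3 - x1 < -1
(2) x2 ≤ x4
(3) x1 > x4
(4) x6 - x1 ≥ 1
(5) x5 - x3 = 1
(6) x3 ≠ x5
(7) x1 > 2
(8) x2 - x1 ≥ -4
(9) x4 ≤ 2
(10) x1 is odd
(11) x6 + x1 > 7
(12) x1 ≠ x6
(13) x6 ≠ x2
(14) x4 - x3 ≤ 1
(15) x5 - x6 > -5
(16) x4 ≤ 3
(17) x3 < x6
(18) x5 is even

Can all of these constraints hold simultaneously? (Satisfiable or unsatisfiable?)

Satisfiable

The assignment x1 = 3, x2 = 1, x3 = 1, x4 = 1, x5 = 2, x6 = 6 works:
  constraint 1 holds since x3 - x1 = -2.
  constraint 4 holds since x6 - x1 = 3.
The rest check out directly.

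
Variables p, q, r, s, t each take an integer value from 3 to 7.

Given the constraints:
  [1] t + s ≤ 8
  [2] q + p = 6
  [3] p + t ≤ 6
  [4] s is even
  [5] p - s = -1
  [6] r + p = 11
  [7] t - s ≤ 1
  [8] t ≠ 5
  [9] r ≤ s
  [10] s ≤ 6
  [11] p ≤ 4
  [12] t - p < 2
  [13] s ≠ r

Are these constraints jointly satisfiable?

Unsatisfiable

From constraints 9 and 10: r ≤ s ≤ 6. From constraint 11: p ≤ 4. Hence r + p ≤ 10. But constraint 6 requires r + p = 11, and 11 > 10. Contradiction.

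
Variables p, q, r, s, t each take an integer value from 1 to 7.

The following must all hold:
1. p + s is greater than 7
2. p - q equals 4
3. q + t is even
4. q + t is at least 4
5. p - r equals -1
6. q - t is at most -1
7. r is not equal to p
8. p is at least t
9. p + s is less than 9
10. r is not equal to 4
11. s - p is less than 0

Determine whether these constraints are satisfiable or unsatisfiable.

Setting (p, q, r, s, t) = (5, 1, 6, 3, 3) satisfies everything: constraint 1: p + s = 8; constraint 2: p - q = 4; constraint 4: q + t = 4, and the others follow.

Satisfiable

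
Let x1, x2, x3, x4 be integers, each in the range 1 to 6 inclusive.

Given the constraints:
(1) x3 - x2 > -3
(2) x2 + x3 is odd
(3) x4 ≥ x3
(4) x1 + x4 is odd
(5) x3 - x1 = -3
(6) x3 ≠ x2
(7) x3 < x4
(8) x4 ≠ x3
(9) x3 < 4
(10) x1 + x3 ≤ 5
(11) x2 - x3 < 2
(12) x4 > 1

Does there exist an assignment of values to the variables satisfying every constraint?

Satisfiable

Try x1 = 4, x2 = 2, x3 = 1, x4 = 3.
Check constraint 1: x3 - x2 = -1; constraint 5: x3 - x1 = -3; constraint 10: x1 + x3 = 5. The remaining constraints are straightforward to verify.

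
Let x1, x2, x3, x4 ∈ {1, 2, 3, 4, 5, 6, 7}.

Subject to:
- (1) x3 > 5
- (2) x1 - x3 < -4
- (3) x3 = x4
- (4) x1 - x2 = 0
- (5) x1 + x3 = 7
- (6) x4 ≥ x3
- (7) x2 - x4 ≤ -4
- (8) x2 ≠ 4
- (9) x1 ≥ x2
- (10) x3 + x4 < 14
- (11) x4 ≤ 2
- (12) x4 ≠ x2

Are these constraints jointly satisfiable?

From constraint 1: x3 ≥ 6. From constraints 6 and 11: x3 ≤ x4 and x4 ≤ 2, so x3 ≤ 2. But 2 < 6, so no value of x3 works.

Unsatisfiable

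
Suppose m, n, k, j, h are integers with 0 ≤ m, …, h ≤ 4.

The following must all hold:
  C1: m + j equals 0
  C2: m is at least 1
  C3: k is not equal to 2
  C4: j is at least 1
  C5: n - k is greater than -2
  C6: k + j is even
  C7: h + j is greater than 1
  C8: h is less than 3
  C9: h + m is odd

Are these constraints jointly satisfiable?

Unsatisfiable

From constraint 2: m ≥ 1. From constraint 4: j ≥ 1. Hence m + j ≥ 2. But constraint 1 requires m + j = 0, and 0 < 2. Contradiction.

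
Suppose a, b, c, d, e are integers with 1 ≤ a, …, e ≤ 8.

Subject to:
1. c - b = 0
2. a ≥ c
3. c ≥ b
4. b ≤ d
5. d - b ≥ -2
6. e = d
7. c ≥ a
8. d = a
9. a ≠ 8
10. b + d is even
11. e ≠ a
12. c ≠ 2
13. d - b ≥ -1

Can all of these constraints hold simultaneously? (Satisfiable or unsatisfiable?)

From constraints 6 and 8, e = d = a, so e = a. But constraint 11 says e ≠ a. Contradiction.

Unsatisfiable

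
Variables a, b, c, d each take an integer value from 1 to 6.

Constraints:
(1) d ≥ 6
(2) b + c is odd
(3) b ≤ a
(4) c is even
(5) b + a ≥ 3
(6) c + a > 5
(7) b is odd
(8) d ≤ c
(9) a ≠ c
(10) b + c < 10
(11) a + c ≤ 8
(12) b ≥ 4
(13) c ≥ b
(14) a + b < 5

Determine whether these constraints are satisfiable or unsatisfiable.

Unsatisfiable

From constraints 3 and 12: a ≥ b ≥ 4. From constraints 1 and 8: c ≥ d ≥ 6. Hence a + c ≥ 10. But constraint 11 requires a + c ≤ 8, and 8 < 10. Contradiction.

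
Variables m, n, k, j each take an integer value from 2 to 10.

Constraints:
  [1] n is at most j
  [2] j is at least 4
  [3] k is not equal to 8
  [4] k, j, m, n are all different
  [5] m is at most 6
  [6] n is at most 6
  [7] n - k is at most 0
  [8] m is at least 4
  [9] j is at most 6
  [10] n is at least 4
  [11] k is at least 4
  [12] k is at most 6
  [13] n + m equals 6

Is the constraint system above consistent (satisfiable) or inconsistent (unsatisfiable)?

Constraints 2, 5, 6, 8, 9, 10, 11, and 12 confine each of k, j, m, n to the 3 values {4, …, 6}.
Constraint 4 requires all 4 of them to be distinct, but only 3 values are available — impossible by the pigeonhole principle.

Unsatisfiable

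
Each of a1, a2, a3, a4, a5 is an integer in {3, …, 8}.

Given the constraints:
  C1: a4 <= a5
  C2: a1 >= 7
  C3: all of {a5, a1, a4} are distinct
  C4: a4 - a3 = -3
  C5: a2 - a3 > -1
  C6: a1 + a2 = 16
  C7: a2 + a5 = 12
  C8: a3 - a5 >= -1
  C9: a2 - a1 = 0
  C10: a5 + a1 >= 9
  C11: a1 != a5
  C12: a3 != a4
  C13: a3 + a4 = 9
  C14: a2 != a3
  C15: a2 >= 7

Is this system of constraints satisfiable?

Try a1 = 8, a2 = 8, a3 = 6, a4 = 3, a5 = 4.
Check constraint 4: a4 - a3 = -3; constraint 5: a2 - a3 = 2. The remaining constraints are straightforward to verify.

Satisfiable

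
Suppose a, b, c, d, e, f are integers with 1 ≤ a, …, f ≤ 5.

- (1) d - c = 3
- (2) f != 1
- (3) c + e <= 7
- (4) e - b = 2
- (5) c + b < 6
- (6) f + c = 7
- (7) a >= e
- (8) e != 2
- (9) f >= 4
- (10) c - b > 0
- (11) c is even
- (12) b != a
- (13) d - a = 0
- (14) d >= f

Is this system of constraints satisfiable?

Satisfiable

Setting (a, b, c, d, e, f) = (5, 1, 2, 5, 3, 5) satisfies everything: constraint 1: d - c = 3; constraint 3: c + e = 5; constraint 4: e - b = 2, and the others follow.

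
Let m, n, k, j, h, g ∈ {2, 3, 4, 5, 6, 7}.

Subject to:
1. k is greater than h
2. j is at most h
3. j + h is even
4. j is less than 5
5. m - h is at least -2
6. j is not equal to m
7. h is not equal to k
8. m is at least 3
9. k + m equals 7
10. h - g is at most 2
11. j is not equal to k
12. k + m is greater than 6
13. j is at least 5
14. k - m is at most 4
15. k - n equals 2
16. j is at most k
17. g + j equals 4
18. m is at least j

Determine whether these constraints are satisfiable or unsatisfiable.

Unsatisfiable

From constraints 13 and 16: k ≥ j ≥ 5. From constraint 8: m ≥ 3. Hence k + m ≥ 8. But constraint 9 requires k + m = 7, and 7 < 8. Contradiction.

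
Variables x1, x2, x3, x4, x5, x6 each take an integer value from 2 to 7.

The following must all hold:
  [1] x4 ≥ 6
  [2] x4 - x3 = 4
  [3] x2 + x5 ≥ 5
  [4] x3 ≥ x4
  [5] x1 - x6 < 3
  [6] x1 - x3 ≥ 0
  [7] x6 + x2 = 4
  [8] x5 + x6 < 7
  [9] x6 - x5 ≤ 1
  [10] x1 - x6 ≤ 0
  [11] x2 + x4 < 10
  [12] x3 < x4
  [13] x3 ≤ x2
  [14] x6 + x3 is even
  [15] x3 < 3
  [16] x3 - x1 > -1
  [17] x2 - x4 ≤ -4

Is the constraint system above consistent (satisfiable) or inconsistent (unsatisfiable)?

From constraints 1 and 4: x3 ≥ x4 and x4 ≥ 6, so x3 ≥ 6. From constraint 15: x3 ≤ 2. But 2 < 6, so no value of x3 works.

Unsatisfiable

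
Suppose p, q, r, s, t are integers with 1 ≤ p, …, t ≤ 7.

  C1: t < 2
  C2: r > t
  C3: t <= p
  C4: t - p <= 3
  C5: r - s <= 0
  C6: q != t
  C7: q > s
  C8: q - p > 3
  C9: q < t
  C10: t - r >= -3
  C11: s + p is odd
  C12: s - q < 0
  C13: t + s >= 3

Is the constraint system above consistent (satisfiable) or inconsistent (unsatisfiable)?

Constraints 2, 5, 9, and 12 give r ≤ s, s < q, q < t, t < r. Chaining: r ≤ s < q < t < r, which forces r < r — impossible.

Unsatisfiable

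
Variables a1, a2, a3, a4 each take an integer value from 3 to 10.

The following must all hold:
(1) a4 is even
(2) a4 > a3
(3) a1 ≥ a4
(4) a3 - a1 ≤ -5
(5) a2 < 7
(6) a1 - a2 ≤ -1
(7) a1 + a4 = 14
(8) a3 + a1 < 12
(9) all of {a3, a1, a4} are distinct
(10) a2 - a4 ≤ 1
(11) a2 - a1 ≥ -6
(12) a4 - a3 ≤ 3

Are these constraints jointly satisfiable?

Constraints 4, 6, 10, and 12 give a3 − a4 ≥ -3, a4 − a2 ≥ -1, a2 − a1 ≥ 1, a1 − a3 ≥ 5.
Adding all 4 inequalities: the left sides telescope to 0, and the right sides sum to (-3) + (-1) + 1 + 5 = 2. So 0 ≥ 2, which is false.

Unsatisfiable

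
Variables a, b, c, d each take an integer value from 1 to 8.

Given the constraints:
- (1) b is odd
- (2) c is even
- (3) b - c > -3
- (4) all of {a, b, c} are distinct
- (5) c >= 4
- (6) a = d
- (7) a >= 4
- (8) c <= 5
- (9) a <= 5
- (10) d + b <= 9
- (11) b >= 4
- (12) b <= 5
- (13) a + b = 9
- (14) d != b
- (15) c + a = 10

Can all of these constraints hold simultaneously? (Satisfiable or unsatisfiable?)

Unsatisfiable

Constraints 5, 7, 8, 9, 11, and 12 confine each of a, b, c to the 2 values {4, 5}.
Constraint 4 requires all 3 of them to be distinct, but only 2 values are available — impossible by the pigeonhole principle.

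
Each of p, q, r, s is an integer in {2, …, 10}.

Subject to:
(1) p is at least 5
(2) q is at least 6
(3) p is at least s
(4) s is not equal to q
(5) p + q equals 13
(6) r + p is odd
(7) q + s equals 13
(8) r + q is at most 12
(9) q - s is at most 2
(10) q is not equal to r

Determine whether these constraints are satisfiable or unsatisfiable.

The assignment p = 6, q = 7, r = 5, s = 6 works:
  constraint 5 holds since p + q = 13.
  constraint 7 holds since q + s = 13.
The rest check out directly.

Satisfiable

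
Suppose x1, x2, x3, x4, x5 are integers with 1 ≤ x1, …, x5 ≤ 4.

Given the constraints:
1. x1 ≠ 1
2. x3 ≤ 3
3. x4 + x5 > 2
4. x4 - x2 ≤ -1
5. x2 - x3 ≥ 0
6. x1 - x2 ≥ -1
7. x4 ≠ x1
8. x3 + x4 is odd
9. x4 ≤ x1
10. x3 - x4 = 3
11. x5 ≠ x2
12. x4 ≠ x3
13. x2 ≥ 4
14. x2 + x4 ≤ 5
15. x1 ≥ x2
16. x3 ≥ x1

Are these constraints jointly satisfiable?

Unsatisfiable

From constraints 13 and 15: x1 ≥ x2 and x2 ≥ 4, so x1 ≥ 4. From constraints 2 and 16: x1 ≤ x3 and x3 ≤ 3, so x1 ≤ 3. But 3 < 4, so no value of x1 works.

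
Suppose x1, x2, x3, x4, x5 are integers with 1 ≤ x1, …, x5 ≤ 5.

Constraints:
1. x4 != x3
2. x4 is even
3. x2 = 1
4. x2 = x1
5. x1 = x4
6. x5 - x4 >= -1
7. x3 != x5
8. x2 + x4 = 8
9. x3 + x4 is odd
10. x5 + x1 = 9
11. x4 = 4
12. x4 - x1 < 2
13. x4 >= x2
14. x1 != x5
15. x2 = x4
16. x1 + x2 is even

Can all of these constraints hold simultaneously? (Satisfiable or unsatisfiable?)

Constraint 3 fixes x2 = 1 and constraint 11 fixes x4 = 4. Constraints 4 and 5 give x2 = x1 = x4, so x2 = x4. But 1 ≠ 4 — contradiction.

Unsatisfiable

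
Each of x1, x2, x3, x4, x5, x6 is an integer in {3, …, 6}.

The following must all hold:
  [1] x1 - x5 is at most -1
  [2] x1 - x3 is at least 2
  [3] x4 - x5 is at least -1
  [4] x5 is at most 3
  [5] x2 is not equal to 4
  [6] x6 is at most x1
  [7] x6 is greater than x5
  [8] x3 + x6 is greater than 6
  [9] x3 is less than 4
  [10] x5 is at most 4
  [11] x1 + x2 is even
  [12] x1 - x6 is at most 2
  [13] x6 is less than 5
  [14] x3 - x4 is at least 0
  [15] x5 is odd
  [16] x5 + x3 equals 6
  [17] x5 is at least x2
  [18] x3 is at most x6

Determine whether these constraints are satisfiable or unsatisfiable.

Unsatisfiable

Constraints 1, 2, 3, and 14 give x5 − x1 ≥ 1, x1 − x3 ≥ 2, x3 − x4 ≥ 0, x4 − x5 ≥ -1.
Adding all 4 inequalities: the left sides telescope to 0, and the right sides sum to 1 + 2 + 0 + (-1) = 2. So 0 ≥ 2, which is false.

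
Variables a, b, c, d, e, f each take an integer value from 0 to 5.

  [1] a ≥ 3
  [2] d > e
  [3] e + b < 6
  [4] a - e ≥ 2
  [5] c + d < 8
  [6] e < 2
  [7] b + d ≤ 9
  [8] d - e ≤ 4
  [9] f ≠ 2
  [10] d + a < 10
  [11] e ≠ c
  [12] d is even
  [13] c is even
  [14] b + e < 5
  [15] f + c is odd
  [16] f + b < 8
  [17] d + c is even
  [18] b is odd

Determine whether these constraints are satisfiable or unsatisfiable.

Satisfiable

The assignment a = 5, b = 3, c = 2, d = 4, e = 0, f = 3 works:
  constraint 3 holds since e + b = 3.
  constraint 4 holds since a - e = 5.
  constraint 5 holds since c + d = 6.
The rest check out directly.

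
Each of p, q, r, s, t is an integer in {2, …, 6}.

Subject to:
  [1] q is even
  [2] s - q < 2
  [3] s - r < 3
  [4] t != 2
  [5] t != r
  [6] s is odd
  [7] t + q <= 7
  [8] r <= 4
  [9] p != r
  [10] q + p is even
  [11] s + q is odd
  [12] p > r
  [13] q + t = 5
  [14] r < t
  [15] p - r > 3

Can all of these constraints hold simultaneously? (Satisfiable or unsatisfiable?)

Satisfiable

The assignment p = 6, q = 2, r = 2, s = 3, t = 3 works:
  constraint 2 holds since s - q = 1.
  constraint 3 holds since s - r = 1.
  constraint 7 holds since t + q = 5.
The rest check out directly.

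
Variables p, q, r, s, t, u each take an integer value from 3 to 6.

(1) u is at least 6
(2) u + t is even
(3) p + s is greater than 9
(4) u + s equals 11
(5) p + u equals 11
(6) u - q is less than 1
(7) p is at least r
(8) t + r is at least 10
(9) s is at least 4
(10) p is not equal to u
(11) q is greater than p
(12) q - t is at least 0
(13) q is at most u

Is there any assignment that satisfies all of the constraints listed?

Satisfiable

Take p = 5, q = 6, r = 4, s = 5, t = 6, u = 6. Then constraint 3: p + s = 10; constraint 4: u + s = 11; constraint 5: p + u = 11, and every other listed constraint is also met.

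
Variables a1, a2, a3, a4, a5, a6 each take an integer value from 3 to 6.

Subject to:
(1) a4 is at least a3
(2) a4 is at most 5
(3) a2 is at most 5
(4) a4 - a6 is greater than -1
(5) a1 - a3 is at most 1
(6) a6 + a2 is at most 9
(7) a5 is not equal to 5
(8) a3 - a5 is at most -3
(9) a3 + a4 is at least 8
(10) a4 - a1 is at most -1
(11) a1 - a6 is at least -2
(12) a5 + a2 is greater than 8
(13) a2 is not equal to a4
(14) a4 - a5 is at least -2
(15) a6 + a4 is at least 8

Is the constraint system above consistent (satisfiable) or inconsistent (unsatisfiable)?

Constraints 5, 8, 10, and 14 give a3 − a1 ≥ -1, a1 − a4 ≥ 1, a4 − a5 ≥ -2, a5 − a3 ≥ 3.
Adding all 4 inequalities: the left sides telescope to 0, and the right sides sum to (-1) + 1 + (-2) + 3 = 1. So 0 ≥ 1, which is false.

Unsatisfiable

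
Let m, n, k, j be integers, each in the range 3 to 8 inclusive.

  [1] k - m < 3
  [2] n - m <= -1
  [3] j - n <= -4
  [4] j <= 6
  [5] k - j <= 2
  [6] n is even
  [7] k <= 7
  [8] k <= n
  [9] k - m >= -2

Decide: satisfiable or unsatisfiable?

Constraints 2, 3, 5, and 9 give m − n ≥ 1, n − j ≥ 4, j − k ≥ -2, k − m ≥ -2.
Adding all 4 inequalities: the left sides telescope to 0, and the right sides sum to 1 + 4 + (-2) + (-2) = 1. So 0 ≥ 1, which is false.

Unsatisfiable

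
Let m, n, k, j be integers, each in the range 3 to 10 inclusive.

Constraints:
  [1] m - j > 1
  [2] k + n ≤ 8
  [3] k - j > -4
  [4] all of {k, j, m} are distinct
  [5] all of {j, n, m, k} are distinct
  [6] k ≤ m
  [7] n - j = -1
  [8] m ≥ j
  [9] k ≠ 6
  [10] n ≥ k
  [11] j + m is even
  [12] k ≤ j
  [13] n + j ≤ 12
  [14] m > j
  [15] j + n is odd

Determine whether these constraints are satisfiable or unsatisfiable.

Satisfiable

The assignment m = 10, n = 5, k = 3, j = 6 works:
  constraint 1 holds since m - j = 4.
  constraint 2 holds since k + n = 8.
  constraint 3 holds since k - j = -3.
The rest check out directly.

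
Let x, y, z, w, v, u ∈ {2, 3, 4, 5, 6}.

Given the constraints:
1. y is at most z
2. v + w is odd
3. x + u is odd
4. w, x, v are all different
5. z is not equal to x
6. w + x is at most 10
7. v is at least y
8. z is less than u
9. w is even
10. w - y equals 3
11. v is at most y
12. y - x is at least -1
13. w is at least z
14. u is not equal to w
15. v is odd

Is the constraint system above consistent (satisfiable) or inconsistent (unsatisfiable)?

Satisfiable

Take x = 2, y = 3, z = 3, w = 6, v = 3, u = 5. Then constraint 6: w + x = 8; constraint 10: w - y = 3; constraint 12: y - x = 1, and every other listed constraint is also met.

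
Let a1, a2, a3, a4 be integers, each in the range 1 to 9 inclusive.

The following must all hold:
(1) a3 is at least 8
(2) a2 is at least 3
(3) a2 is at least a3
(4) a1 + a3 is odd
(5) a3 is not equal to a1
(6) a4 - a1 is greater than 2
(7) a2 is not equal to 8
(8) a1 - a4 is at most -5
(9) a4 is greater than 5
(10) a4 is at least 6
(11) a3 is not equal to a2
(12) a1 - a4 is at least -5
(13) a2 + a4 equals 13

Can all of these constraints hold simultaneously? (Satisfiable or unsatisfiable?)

Unsatisfiable

From constraints 1 and 3: a2 ≥ a3 ≥ 8. From constraint 10: a4 ≥ 6. Hence a2 + a4 ≥ 14. But constraint 13 requires a2 + a4 = 13, and 13 < 14. Contradiction.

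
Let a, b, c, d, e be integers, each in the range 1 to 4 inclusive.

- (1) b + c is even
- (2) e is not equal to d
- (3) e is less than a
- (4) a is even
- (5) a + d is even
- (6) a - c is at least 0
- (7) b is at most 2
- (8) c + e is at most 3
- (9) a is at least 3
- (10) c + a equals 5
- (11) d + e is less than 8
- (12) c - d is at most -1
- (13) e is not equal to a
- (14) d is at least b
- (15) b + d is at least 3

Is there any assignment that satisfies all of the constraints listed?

Take a = 4, b = 1, c = 1, d = 4, e = 2. Then constraint 6: a - c = 3; constraint 8: c + e = 3, and every other listed constraint is also met.

Satisfiable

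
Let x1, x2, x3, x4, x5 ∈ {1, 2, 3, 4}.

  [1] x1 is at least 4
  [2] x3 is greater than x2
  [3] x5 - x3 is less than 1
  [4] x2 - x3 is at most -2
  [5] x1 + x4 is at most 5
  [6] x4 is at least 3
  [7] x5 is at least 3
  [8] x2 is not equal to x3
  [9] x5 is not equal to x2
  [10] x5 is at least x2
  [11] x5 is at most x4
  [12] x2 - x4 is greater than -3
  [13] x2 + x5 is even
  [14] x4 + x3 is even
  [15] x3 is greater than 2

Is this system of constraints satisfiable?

Unsatisfiable

From constraint 1: x1 ≥ 4. From constraints 7 and 11: x4 ≥ x5 ≥ 3. Hence x1 + x4 ≥ 7. But constraint 5 requires x1 + x4 ≤ 5, and 5 < 7. Contradiction.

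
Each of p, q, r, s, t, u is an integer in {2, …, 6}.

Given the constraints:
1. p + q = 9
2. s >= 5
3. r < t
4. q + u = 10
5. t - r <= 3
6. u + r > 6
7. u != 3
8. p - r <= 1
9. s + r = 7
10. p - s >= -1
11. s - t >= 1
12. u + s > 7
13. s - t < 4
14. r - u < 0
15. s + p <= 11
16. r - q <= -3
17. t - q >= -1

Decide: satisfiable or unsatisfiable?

Constraints 8, 10, 11, 16, and 17 give r − p ≥ -1, p − s ≥ -1, s − t ≥ 1, t − q ≥ -1, q − r ≥ 3.
Adding all 5 inequalities: the left sides telescope to 0, and the right sides sum to (-1) + (-1) + 1 + (-1) + 3 = 1. So 0 ≥ 1, which is false.

Unsatisfiable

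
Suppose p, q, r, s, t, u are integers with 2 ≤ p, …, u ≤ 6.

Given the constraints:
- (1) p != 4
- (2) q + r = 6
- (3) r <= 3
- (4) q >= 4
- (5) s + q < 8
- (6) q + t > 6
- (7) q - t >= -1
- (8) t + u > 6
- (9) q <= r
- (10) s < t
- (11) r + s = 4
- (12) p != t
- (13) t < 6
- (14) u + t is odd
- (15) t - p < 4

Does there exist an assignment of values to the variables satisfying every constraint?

Unsatisfiable

From constraints 4 and 9: r ≥ q and q ≥ 4, so r ≥ 4. From constraint 3: r ≤ 3. But 3 < 4, so no value of r works.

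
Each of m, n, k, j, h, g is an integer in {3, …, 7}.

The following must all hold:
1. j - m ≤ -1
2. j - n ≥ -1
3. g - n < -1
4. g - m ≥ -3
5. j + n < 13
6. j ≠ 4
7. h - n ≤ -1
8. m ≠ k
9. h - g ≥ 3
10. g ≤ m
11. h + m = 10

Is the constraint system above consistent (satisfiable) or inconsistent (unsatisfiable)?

Constraints 1, 2, 4, 7, and 9 give h − g ≥ 3, g − m ≥ -3, m − j ≥ 1, j − n ≥ -1, n − h ≥ 1.
Adding all 5 inequalities: the left sides telescope to 0, and the right sides sum to 3 + (-3) + 1 + (-1) + 1 = 1. So 0 ≥ 1, which is false.

Unsatisfiable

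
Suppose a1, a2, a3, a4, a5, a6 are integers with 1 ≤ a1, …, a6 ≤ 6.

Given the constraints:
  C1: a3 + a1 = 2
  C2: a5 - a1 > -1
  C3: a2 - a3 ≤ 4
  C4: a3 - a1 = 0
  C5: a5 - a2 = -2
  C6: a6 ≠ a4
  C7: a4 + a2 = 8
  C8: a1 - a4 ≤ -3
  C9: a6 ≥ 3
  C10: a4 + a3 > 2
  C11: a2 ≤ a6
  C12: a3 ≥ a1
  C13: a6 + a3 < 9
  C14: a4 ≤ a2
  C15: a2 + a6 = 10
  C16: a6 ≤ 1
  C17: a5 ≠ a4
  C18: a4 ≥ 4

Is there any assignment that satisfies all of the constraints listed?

Unsatisfiable

From constraints 14 and 18: a2 ≥ a4 and a4 ≥ 4, so a2 ≥ 4. From constraints 11 and 16: a2 ≤ a6 and a6 ≤ 1, so a2 ≤ 1. But 1 < 4, so no value of a2 works.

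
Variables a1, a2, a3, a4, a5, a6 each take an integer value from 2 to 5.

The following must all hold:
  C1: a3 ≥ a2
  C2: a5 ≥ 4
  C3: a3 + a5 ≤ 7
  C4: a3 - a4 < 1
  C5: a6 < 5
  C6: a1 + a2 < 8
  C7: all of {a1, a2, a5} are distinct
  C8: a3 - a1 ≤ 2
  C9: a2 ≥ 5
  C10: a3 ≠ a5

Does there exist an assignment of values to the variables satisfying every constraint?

Unsatisfiable

From constraints 1 and 9: a3 ≥ a2 ≥ 5. From constraint 2: a5 ≥ 4. Hence a3 + a5 ≥ 9. But constraint 3 requires a3 + a5 ≤ 7, and 7 < 9. Contradiction.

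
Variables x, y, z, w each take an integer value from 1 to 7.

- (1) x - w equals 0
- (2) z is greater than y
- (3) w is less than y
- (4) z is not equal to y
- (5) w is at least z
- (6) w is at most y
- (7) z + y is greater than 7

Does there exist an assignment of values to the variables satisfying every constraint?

Unsatisfiable

Constraints 2, 3, and 5 give y < z, z ≤ w, w < y. Chaining: y < z ≤ w < y, which forces y < y — impossible.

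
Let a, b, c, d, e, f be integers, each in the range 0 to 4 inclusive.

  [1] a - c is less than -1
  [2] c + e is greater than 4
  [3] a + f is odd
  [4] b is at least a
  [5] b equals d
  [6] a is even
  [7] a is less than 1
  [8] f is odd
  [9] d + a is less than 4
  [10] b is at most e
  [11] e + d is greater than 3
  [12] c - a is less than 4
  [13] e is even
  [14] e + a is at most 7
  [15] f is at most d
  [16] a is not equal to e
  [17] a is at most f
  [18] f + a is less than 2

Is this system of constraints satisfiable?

Try a = 0, b = 2, c = 2, d = 2, e = 4, f = 1.
Check constraint 1: a - c = -2; constraint 2: c + e = 6. The remaining constraints are straightforward to verify.

Satisfiable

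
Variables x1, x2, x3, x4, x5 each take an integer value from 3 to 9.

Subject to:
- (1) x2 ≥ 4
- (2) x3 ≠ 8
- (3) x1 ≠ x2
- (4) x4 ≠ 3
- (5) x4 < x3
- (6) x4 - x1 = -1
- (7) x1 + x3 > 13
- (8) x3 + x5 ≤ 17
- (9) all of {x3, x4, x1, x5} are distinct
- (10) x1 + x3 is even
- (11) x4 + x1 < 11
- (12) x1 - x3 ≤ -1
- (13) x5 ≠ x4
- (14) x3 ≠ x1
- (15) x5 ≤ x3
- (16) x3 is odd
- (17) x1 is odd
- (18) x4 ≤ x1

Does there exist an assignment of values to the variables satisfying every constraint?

Satisfiable

One satisfying assignment is x1 = 5, x2 = 7, x3 = 9, x4 = 4, x5 = 8.
For the less obvious constraints — constraint 6: x4 - x1 = -1; constraint 7: x1 + x3 = 14; constraint 8: x3 + x5 = 17 — and the others hold by inspection.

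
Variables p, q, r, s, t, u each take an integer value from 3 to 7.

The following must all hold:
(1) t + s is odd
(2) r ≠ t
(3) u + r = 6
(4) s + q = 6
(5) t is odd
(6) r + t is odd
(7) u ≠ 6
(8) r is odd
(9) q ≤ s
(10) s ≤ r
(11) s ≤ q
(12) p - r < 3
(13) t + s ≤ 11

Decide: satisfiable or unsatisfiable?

Constraint 8 makes r odd and constraint 5 makes t odd, so r + t must be even. Constraint 6 says r + t is odd — contradiction.

Unsatisfiable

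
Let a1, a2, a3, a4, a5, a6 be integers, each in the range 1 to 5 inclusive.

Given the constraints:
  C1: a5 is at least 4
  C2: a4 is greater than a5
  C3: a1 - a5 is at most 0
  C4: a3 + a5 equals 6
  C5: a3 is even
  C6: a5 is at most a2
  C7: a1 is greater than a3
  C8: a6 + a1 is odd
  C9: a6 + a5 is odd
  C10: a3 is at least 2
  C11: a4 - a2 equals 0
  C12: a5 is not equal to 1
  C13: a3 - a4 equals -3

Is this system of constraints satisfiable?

Satisfiable

Take a1 = 4, a2 = 5, a3 = 2, a4 = 5, a5 = 4, a6 = 3. Then constraint 3: a1 - a5 = 0; constraint 4: a3 + a5 = 6, and every other listed constraint is also met.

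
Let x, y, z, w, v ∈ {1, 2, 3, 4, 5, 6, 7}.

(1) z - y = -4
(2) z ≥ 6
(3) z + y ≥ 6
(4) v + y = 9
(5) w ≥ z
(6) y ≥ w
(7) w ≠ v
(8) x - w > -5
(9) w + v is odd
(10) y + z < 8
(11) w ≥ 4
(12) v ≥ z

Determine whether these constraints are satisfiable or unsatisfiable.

Unsatisfiable

From constraints 2 and 12: v ≥ z ≥ 6. From constraints 6 and 11: y ≥ w ≥ 4. Hence v + y ≥ 10. But constraint 4 requires v + y = 9, and 9 < 10. Contradiction.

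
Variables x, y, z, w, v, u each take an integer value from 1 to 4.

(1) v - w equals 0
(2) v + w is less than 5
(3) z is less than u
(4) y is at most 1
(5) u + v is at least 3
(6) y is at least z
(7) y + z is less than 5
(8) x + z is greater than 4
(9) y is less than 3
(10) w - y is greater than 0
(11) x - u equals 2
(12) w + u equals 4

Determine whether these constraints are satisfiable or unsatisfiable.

Satisfiable

Setting (x, y, z, w, v, u) = (4, 1, 1, 2, 2, 2) satisfies everything: constraint 1: v - w = 0; constraint 2: v + w = 4; constraint 5: u + v = 4, and the others follow.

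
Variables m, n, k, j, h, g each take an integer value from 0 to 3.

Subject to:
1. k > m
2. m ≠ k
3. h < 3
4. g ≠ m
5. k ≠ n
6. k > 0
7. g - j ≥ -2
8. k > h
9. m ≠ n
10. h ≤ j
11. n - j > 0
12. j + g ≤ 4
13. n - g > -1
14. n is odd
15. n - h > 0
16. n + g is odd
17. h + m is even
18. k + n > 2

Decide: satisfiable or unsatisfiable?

Take m = 1, n = 3, k = 2, j = 1, h = 1, g = 2. Then constraint 7: g - j = 1; constraint 11: n - j = 2, and every other listed constraint is also met.

Satisfiable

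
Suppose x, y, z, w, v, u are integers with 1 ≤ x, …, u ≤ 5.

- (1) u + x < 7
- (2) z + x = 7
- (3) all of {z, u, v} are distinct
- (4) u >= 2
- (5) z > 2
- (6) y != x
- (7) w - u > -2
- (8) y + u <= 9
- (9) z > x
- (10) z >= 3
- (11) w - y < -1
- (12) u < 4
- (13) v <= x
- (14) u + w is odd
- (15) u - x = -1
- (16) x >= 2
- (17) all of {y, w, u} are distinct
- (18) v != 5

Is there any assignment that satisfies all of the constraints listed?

The assignment x = 3, y = 4, z = 4, w = 1, v = 1, u = 2 works:
  constraint 1 holds since u + x = 5.
  constraint 2 holds since z + x = 7.
  constraint 7 holds since w - u = -1.
The rest check out directly.

Satisfiable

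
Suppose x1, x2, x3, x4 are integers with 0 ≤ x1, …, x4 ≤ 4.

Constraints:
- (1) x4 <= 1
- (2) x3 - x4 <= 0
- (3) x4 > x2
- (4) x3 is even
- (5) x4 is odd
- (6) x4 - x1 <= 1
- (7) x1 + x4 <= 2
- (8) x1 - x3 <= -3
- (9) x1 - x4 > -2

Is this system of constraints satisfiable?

Constraints 2, 6, and 8 give x1 − x4 ≥ -1, x4 − x3 ≥ 0, x3 − x1 ≥ 3.
Adding all 3 inequalities: the left sides telescope to 0, and the right sides sum to (-1) + 0 + 3 = 2. So 0 ≥ 2, which is false.

Unsatisfiable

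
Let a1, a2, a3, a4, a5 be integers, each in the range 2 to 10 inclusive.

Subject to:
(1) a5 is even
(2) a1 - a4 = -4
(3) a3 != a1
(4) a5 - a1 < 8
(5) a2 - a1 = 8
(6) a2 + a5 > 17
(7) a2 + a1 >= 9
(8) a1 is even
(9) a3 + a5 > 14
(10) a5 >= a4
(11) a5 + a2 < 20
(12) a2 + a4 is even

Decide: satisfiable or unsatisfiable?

The assignment a1 = 2, a2 = 10, a3 = 7, a4 = 6, a5 = 8 works:
  constraint 2 holds since a1 - a4 = -4.
  constraint 4 holds since a5 - a1 = 6.
The rest check out directly.

Satisfiable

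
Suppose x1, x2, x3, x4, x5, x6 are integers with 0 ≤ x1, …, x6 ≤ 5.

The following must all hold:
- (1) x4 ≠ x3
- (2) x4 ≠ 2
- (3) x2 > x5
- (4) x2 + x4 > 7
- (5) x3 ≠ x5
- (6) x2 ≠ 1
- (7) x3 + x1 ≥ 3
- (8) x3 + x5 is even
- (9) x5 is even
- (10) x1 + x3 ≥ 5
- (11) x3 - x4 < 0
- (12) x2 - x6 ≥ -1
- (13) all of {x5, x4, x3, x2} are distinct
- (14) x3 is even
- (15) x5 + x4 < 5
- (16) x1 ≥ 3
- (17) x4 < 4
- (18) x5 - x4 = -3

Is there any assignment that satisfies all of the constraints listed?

One satisfying assignment is x1 = 4, x2 = 5, x3 = 2, x4 = 3, x5 = 0, x6 = 5.
For the less obvious constraints — constraint 4: x2 + x4 = 8; constraint 7: x3 + x1 = 6; constraint 10: x1 + x3 = 6 — and the others hold by inspection.

Satisfiable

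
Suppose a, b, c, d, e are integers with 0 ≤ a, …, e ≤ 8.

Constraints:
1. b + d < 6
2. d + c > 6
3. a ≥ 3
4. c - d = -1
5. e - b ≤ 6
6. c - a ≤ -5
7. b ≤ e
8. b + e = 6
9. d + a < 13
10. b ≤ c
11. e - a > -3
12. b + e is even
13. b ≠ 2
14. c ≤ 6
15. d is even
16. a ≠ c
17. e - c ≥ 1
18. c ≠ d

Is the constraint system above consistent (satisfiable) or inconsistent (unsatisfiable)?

Satisfiable

Take a = 8, b = 0, c = 3, d = 4, e = 6. Then constraint 1: b + d = 4; constraint 2: d + c = 7; constraint 4: c - d = -1, and every other listed constraint is also met.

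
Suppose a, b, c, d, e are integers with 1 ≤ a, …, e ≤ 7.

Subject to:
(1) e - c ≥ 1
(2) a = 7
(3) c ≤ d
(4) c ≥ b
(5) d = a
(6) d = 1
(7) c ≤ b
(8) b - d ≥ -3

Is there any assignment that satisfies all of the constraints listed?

Constraint 6 fixes d = 1 and constraint 2 fixes a = 7, but constraint 5 requires d = a. Since 1 ≠ 7, contradiction.

Unsatisfiable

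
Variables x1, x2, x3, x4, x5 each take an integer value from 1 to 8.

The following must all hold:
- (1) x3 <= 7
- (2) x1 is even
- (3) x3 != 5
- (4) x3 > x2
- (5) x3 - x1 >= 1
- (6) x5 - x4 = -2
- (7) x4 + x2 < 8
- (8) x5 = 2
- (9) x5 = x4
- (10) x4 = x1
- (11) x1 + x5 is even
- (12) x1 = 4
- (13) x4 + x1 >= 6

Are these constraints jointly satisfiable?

Constraint 8 fixes x5 = 2 and constraint 12 fixes x1 = 4. Constraints 9 and 10 give x5 = x4 = x1, so x5 = x1. But 2 ≠ 4 — contradiction.

Unsatisfiable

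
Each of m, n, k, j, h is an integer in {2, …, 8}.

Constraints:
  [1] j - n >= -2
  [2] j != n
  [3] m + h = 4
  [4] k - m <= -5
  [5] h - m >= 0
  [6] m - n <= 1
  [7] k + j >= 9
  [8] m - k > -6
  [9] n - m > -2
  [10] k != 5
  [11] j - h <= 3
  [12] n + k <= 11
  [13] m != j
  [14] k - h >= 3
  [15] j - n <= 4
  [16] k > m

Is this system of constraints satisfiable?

Constraints 1, 4, 6, 11, and 14 give h − j ≥ -3, j − n ≥ -2, n − m ≥ -1, m − k ≥ 5, k − h ≥ 3.
Adding all 5 inequalities: the left sides telescope to 0, and the right sides sum to (-3) + (-2) + (-1) + 5 + 3 = 2. So 0 ≥ 2, which is false.

Unsatisfiable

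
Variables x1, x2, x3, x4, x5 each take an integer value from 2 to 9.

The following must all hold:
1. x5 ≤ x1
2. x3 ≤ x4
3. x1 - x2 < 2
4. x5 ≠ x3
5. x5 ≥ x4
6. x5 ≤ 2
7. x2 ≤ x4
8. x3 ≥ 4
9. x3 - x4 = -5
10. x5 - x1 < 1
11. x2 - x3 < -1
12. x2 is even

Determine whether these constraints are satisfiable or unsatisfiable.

Unsatisfiable

From constraints 2 and 8: x4 ≥ x3 and x3 ≥ 4, so x4 ≥ 4. From constraints 5 and 6: x4 ≤ x5 and x5 ≤ 2, so x4 ≤ 2. But 2 < 4, so no value of x4 works.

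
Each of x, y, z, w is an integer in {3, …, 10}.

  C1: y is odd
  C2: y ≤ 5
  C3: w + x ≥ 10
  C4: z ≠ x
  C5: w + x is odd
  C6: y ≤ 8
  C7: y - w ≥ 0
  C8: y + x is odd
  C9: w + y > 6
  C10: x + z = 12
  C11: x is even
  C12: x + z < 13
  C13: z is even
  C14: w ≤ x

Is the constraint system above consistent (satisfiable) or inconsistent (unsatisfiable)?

Satisfiable

One satisfying assignment is x = 8, y = 5, z = 4, w = 3.
For the less obvious constraints — constraint 3: w + x = 11; constraint 7: y - w = 2; constraint 9: w + y = 8 — and the others hold by inspection.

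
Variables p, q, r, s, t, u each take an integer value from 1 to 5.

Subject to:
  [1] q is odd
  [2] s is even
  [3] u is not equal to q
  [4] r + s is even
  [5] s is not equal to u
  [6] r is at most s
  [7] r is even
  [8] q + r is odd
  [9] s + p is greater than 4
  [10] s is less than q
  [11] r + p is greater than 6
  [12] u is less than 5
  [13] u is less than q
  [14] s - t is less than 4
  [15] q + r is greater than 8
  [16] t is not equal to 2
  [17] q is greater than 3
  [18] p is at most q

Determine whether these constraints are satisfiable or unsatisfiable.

Satisfiable

The assignment p = 3, q = 5, r = 4, s = 4, t = 3, u = 1 works:
  constraint 9 holds since s + p = 7.
  constraint 11 holds since r + p = 7.
  constraint 14 holds since s - t = 1.
The rest check out directly.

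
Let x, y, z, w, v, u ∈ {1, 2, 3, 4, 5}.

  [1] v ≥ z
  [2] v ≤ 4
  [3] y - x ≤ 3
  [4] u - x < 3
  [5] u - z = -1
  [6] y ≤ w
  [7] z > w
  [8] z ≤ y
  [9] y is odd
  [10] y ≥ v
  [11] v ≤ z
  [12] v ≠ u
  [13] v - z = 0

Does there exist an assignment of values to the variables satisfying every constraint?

Constraints 1, 6, 7, and 10 give z ≤ v, v ≤ y, y ≤ w, w < z. Chaining: z ≤ v ≤ y ≤ w < z, which forces z < z — impossible.

Unsatisfiable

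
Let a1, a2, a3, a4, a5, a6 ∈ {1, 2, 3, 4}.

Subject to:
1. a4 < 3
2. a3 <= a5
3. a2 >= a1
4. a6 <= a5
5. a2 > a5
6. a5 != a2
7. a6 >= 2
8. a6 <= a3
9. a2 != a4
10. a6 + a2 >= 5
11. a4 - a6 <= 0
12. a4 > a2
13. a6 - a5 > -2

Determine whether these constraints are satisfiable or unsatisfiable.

Unsatisfiable

Constraints 2, 5, 8, 11, and 12 give a4 ≤ a6, a6 ≤ a3, a3 ≤ a5, a5 < a2, a2 < a4. Chaining: a4 ≤ a6 ≤ a3 ≤ a5 < a2 < a4, which forces a4 < a4 — impossible.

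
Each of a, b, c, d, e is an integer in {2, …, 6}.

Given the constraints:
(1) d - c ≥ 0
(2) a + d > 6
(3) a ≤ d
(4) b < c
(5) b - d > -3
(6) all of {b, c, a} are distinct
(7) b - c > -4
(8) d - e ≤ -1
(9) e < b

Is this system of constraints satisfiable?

Unsatisfiable

Constraints 1, 4, 8, and 9 give e < b, b < c, c ≤ d, d < e. Chaining: e < b < c ≤ d < e, which forces e < e — impossible.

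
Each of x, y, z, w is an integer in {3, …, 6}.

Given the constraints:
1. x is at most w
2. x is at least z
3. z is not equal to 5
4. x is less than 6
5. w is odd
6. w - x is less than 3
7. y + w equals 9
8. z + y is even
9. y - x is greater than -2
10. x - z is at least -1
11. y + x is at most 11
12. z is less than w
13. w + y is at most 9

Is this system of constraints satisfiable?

Satisfiable

Try x = 5, y = 4, z = 4, w = 5.
Check constraint 6: w - x = 0; constraint 7: y + w = 9. The remaining constraints are straightforward to verify.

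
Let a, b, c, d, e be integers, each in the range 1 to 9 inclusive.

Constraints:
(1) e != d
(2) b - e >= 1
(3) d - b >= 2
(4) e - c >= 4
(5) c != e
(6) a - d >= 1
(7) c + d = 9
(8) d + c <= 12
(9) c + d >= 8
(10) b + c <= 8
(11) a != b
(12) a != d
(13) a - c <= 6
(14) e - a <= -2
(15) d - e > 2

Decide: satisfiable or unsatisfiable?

Unsatisfiable

Constraints 2, 3, 4, 6, and 13 give c − a ≥ -6, a − d ≥ 1, d − b ≥ 2, b − e ≥ 1, e − c ≥ 4.
Adding all 5 inequalities: the left sides telescope to 0, and the right sides sum to (-6) + 1 + 2 + 1 + 4 = 2. So 0 ≥ 2, which is false.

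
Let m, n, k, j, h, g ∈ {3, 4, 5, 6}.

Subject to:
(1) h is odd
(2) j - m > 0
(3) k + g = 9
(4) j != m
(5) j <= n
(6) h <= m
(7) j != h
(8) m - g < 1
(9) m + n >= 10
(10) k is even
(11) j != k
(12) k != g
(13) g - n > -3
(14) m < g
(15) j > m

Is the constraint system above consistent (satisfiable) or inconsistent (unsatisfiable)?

Take m = 4, n = 6, k = 4, j = 6, h = 3, g = 5. Then constraint 2: j - m = 2; constraint 3: k + g = 9; constraint 8: m - g = -1, and every other listed constraint is also met.

Satisfiable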